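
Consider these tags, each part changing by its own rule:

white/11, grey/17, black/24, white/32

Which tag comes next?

grey/41

For the shade, repeats white → grey → black: white, grey, black, white → grey.
Second component: differences are 6, 7, 8, … (increasing by 1 each time), so 11, 17, 24, 32 → 41.
So the next tag is grey/41.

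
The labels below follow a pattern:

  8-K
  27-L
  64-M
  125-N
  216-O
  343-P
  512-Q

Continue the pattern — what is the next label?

First component: perfect cubes: 2³, 3³, 4³, …, so 8, 27, 64, 125, 216, 343, 512 → 729.
For the letter, letters move forward 1 place in the alphabet: K, L, M, N, O, P, Q → R.
So the next label is 729-R.

729-R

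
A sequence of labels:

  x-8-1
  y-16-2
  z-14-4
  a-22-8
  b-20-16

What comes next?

c-28-32

Letter: x, y, z, a, b → c (letters move forward 1 place in the alphabet, wrapping Z→A).
Second component: 8, 16, 14, 22, 20 → 28 (alternating steps +8, −2, +8, −2, …).
Third component — ×2 each step: 1, 2, 4, 8, 16 → 32.
Combining the parts gives c-28-32.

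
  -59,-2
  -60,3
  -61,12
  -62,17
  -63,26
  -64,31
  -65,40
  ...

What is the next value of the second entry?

First entry: −1 each step, so -59, -60, -61, -62, -63, -64, -65 → -66.
For the second entry, alternating steps +5, +9, +5, +9, …: -2, 3, 12, 17, 26, 31, 40 → 45.

45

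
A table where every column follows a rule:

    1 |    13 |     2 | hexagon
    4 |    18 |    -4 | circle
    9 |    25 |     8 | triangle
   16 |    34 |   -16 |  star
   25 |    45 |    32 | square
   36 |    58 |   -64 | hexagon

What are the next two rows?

For the first component, perfect squares: 1², 2², 3², …: 1, 4, 9, 16, 25, 36 → 49 → 64.
Second component: differences are 5, 7, 9, … (increasing by 2 each time), so 13, 18, 25, 34, 45, 58 → 73 → 90.
Third component: ×(-2) each step; 2, -4, 8, -16, 32, -64 → 128 → -256.
Shape — repeats hexagon → circle → triangle → star → square: hexagon, circle, triangle, star, square, hexagon → circle → triangle.
So the next two rows are 49  73  128  circle and 64  90  -256  triangle.

49  73  128  circle; 64  90  -256  triangle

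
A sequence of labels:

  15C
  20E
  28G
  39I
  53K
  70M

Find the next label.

For the first component, differences are 5, 8, 11, … (increasing by 3 each time): 15, 20, 28, 39, 53, 70 → 90.
Letter goes C, E, G, I, K, M → O (letters move forward 2 places in the alphabet).
So the next label is 90O.

90O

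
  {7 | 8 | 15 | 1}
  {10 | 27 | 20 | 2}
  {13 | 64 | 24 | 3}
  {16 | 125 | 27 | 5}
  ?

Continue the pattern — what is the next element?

First coordinate: 7, 10, 13, 16 → 19 (+3 each step).
Second coordinate — perfect cubes: 2³, 3³, 4³, …: 8, 27, 64, 125 → 216.
Third coordinate: differences are 5, 4, 3, … (decreasing by 1 each time), so 15, 20, 24, 27 → 29.
Fourth coordinate: each term is the sum of the two before it, so 1, 2, 3, 5 → 8.
Combining the parts gives {19 | 216 | 29 | 8}.

{19 | 216 | 29 | 8}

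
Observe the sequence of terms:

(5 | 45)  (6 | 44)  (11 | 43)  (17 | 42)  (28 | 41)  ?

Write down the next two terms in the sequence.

First part: each term is the sum of the two before it; 5, 6, 11, 17, 28 → 45 → 73.
Second part: −1 each step; 45, 44, 43, 42, 41 → 40 → 39.
So the next two terms are (45 | 40) and (73 | 39).

(45 | 40), (73 | 39)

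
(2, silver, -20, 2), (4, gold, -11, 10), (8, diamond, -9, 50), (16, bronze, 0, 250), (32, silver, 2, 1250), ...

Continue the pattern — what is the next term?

First value: ×2 each step, so 2, 4, 8, 16, 32 → 64.
Rank — repeats silver → gold → diamond → bronze: silver, gold, diamond, bronze, silver → gold.
Third value goes -20, -11, -9, 0, 2 → 11 (alternating steps +9, +2, +9, +2, …).
Fourth value: ×5 each step, so 2, 10, 50, 250, 1250 → 6250.
Putting it together: (64, gold, 11, 6250).

(64, gold, 11, 6250)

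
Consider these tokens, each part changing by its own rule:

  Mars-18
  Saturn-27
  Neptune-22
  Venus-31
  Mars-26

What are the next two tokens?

Saturn-35, Neptune-30

Planet: repeats Mars → Saturn → Neptune → Venus; Mars, Saturn, Neptune, Venus, Mars → Saturn → Neptune.
Second component: 18, 27, 22, 31, 26 → 35 → 30 (alternating steps +9, −5, +9, −5, …).
So the next two tokens are Saturn-35 and Neptune-30.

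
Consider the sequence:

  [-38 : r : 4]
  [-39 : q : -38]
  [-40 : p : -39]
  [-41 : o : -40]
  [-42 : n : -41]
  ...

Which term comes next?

[-43 : m : -42]

First entry goes -38, -39, -40, -41, -42 → -43 (−1 each step).
Letter — letters move back 1 place in the alphabet: r, q, p, o, n → m.
For the third entry, always the previous value of the first entry: 4, -38, -39, -40, -41 → -42.
So the next term is [-43 : m : -42].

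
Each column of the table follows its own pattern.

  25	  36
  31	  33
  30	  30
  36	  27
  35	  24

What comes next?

41  21

First component: alternating steps +6, −1, +6, −1, …; 25, 31, 30, 36, 35 → 41.
Second component — −3 each step: 36, 33, 30, 27, 24 → 21.
So the next line is 41  21.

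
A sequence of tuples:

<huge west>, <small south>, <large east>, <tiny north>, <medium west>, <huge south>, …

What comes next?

Size: repeats huge → small → large → tiny → medium; huge, small, large, tiny, medium, huge → small.
Direction goes west, south, east, north, west, south → east (repeats west → south → east → north).
Putting it together: <small east>.

<small east>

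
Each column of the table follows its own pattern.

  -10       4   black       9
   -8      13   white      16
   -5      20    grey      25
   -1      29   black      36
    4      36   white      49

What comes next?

For the first component, differences are 2, 3, 4, … (increasing by 1 each time): -10, -8, -5, -1, 4 → 10.
Second component: alternating steps +9, +7, +9, +7, …; 4, 13, 20, 29, 36 → 45.
For the shade, repeats black → white → grey: black, white, grey, black, white → grey.
Fourth component: perfect squares: 3², 4², 5², …; 9, 16, 25, 36, 49 → 64.
Combining the parts gives 10  45  grey  64.

10  45  grey  64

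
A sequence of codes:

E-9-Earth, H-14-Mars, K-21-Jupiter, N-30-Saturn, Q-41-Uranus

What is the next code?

Letter: letters move forward 3 places in the alphabet; E, H, K, N, Q → T.
Second component goes 9, 14, 21, 30, 41 → 54 (differences are 5, 7, 9, … (increasing by 2 each time)).
For the planet, runs through the planets Mercury→Neptune: Earth, Mars, Jupiter, Saturn, Uranus → Neptune.
Putting it together: T-54-Neptune.

T-54-Neptune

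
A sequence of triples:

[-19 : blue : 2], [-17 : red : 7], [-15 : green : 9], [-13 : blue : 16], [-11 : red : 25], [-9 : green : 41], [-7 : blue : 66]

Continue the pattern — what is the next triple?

[-5 : red : 107]

First value: +2 each step, so -19, -17, -15, -13, -11, -9, -7 → -5.
Colour — repeats blue → red → green: blue, red, green, blue, red, green, blue → red.
Third value: 2, 7, 9, 16, 25, 41, 66 → 107 (each term is the sum of the two before it).
So the next triple is [-5 : red : 107].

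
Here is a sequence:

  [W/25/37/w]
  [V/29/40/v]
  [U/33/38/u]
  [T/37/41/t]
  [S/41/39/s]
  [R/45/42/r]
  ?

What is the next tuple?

For the first letter, letters move back 1 place in the alphabet: W, V, U, T, S, R → Q.
For the second entry, +4 each step: 25, 29, 33, 37, 41, 45 → 49.
Third entry — alternating steps +3, −2, +3, −2, …: 37, 40, 38, 41, 39, 42 → 40.
Second letter: letters move back 1 place in the alphabet; w, v, u, t, s, r → q.
Putting it together: [Q/49/40/q].

[Q/49/40/q]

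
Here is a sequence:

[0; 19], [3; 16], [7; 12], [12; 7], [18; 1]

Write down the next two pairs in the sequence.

First value — differences are 3, 4, 5, … (increasing by 1 each time): 0, 3, 7, 12, 18 → 25 → 33.
Second value: together with the first value always sums to 19, so 19, 16, 12, 7, 1 → -6 → -14.
Putting the parts together: [25; -6] and then [33; -14].

[25; -6], [33; -14]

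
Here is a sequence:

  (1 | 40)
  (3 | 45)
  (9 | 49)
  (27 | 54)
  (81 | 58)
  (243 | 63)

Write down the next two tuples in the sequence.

(729 | 67), (2187 | 72)

First slot — ×3 each step: 1, 3, 9, 27, 81, 243 → 729 → 2187.
Second slot — alternating steps +5, +4, +5, +4, …: 40, 45, 49, 54, 58, 63 → 67 → 72.
Putting the parts together: (729 | 67) and then (2187 | 72).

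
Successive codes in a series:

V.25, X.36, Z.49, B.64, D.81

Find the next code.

Letter goes V, X, Z, B, D → F (letters move forward 2 places in the alphabet, wrapping Z→A).
Second component — perfect squares: 5², 6², 7², …: 25, 36, 49, 64, 81 → 100.
So the next code is F.100.

F.100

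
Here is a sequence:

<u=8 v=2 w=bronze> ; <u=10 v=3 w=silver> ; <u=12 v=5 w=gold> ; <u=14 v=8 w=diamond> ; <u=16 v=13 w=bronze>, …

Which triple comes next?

<u=18 v=21 w=silver>

U: 8, 10, 12, 14, 16 → 18 (+2 each step).
V: 2, 3, 5, 8, 13 → 21 (each term is the sum of the two before it).
W: repeats bronze → silver → gold → diamond; bronze, silver, gold, diamond, bronze → silver.
Putting it together: <u=18 v=21 w=silver>.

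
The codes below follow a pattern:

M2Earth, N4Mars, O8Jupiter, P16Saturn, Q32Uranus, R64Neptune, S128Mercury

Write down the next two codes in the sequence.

T256Venus then U512Earth

Letter: letters move forward 1 place in the alphabet, so M, N, O, P, Q, R, S → T → U.
Second component goes 2, 4, 8, 16, 32, 64, 128 → 256 → 512 (×2 each step).
Planet: Earth, Mars, Jupiter, Saturn, Uranus, Neptune, Mercury → Venus → Earth (runs through the planets Mercury→Neptune).
Putting the parts together: T256Venus and then U512Earth.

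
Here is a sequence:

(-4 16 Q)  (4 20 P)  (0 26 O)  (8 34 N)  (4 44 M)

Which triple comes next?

(12 56 L)

First value: -4, 4, 0, 8, 4 → 12 (alternating steps +8, −4, +8, −4, …).
Second value: 16, 20, 26, 34, 44 → 56 (differences are 4, 6, 8, … (increasing by 2 each time)).
Letter — letters move back 1 place in the alphabet: Q, P, O, N, M → L.
Combining the parts gives (12 56 L).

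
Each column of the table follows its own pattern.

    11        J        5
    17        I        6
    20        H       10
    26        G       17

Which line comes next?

29  F  27

First component goes 11, 17, 20, 26 → 29 (alternating steps +6, +3, +6, +3, …).
Letter goes J, I, H, G → F (letters move back 1 place in the alphabet).
Third component — differences are 1, 4, 7, … (increasing by 3 each time): 5, 6, 10, 17 → 27.
Combining the parts gives 29  F  27.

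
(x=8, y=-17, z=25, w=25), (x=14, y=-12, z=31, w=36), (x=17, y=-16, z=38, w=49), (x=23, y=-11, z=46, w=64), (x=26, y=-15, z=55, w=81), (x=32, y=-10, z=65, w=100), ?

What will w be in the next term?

121

X goes 8, 14, 17, 23, 26, 32 → 35 (alternating steps +6, +3, +6, +3, …).
Y goes -17, -12, -16, -11, -15, -10 → -14 (alternating steps +5, −4, +5, −4, …).
Z goes 25, 31, 38, 46, 55, 65 → 76 (differences are 6, 7, 8, … (increasing by 1 each time)).
W: perfect squares: 5², 6², 7², …; 25, 36, 49, 64, 81, 100 → 121.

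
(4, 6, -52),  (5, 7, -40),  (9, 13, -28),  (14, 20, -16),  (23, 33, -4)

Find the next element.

(37, 53, 8)

For the first value, each term is the sum of the two before it: 4, 5, 9, 14, 23 → 37.
Second value goes 6, 7, 13, 20, 33 → 53 (each term is the sum of the two before it).
Third value — +12 each step: -52, -40, -28, -16, -4 → 8.
So the next element is (37, 53, 8).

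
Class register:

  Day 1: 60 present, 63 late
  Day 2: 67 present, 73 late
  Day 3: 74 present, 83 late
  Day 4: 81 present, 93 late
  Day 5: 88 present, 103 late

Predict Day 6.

95 present, 113 late

Present: +7 each step, so 60, 67, 74, 81, 88 → 95.
Late: 63, 73, 83, 93, 103 → 113 (+10 each step).
Combining the parts gives 95 present, 113 late.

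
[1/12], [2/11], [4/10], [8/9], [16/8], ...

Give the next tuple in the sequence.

First part: ×2 each step, so 1, 2, 4, 8, 16 → 32.
For the second part, −1 each step: 12, 11, 10, 9, 8 → 7.
Combining the parts gives [32/7].

[32/7]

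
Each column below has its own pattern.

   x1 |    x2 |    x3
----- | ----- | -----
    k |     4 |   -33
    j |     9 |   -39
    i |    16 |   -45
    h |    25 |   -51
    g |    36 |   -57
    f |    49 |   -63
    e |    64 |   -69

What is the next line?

Column x1: k, j, i, h, g, f, e → d (letters move back 1 place in the alphabet).
Column x2: 4, 9, 16, 25, 36, 49, 64 → 81 (perfect squares: 2², 3², 4², …).
Column x3: −6 each step; -33, -39, -45, -51, -57, -63, -69 → -75.
Putting it together: d  81  -75.

d  81  -75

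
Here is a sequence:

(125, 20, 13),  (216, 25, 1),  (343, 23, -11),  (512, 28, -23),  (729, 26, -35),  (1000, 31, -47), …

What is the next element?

(1331, 29, -59)

For the first value, perfect cubes: 5³, 6³, 7³, …: 125, 216, 343, 512, 729, 1000 → 1331.
Second value: alternating steps +5, −2, +5, −2, …, so 20, 25, 23, 28, 26, 31 → 29.
Third value: 13, 1, -11, -23, -35, -47 → -59 (−12 each step).
Combining the parts gives (1331, 29, -59).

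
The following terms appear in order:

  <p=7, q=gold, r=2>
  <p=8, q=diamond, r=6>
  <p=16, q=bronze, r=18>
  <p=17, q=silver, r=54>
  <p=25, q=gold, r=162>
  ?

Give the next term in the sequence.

P: alternating steps +1, +8, +1, +8, …; 7, 8, 16, 17, 25 → 26.
Q — repeats gold → diamond → bronze → silver: gold, diamond, bronze, silver, gold → diamond.
For the r, ×3 each step: 2, 6, 18, 54, 162 → 486.
Putting it together: <p=26, q=diamond, r=486>.

<p=26, q=diamond, r=486>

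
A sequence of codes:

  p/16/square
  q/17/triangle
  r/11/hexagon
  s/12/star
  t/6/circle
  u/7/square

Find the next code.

Letter — letters move forward 1 place in the alphabet: p, q, r, s, t, u → v.
Second component: 16, 17, 11, 12, 6, 7 → 1 (alternating steps +1, −6, +1, −6, …).
Shape — repeats square → triangle → hexagon → star → circle: square, triangle, hexagon, star, circle, square → triangle.
Putting it together: v/1/triangle.

v/1/triangle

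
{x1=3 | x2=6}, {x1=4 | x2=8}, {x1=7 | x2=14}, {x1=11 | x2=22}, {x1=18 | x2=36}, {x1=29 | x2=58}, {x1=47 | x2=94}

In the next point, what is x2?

152

X1: each term is the sum of the two before it; 3, 4, 7, 11, 18, 29, 47 → 76.
X2: 6, 8, 14, 22, 36, 58, 94 → 152 (always 2 × the x1).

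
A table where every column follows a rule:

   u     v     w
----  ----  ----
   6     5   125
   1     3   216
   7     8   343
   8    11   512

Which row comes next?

15  19  729

Column u: each term is the sum of the two before it; 6, 1, 7, 8 → 15.
Column v: 5, 3, 8, 11 → 19 (each term is the sum of the two before it).
Column w: 125, 216, 343, 512 → 729 (perfect cubes: 5³, 6³, 7³, …).
So the next row is 15  19  729.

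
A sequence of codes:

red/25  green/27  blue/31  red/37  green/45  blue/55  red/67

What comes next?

Colour: repeats red → green → blue, so red, green, blue, red, green, blue, red → green.
Second component: differences are 2, 4, 6, … (increasing by 2 each time); 25, 27, 31, 37, 45, 55, 67 → 81.
So the next code is green/81.

green/81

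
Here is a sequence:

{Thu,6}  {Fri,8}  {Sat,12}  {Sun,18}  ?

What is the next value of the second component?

26

Second component — differences are 2, 4, 6, … (increasing by 2 each time): 6, 8, 12, 18 → 26.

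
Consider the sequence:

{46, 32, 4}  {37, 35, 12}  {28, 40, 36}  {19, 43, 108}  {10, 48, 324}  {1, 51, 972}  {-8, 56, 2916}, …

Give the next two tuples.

{-17, 59, 8748}, {-26, 64, 26244}

First component: −9 each step; 46, 37, 28, 19, 10, 1, -8 → -17 → -26.
Second component: alternating steps +3, +5, +3, +5, …, so 32, 35, 40, 43, 48, 51, 56 → 59 → 64.
Third component goes 4, 12, 36, 108, 324, 972, 2916 → 8748 → 26244 (×3 each step).
Putting the parts together: {-17, 59, 8748} and then {-26, 64, 26244}.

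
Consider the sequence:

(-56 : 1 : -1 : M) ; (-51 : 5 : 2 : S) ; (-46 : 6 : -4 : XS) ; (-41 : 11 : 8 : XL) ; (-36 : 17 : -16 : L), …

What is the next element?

First part: -56, -51, -46, -41, -36 → -31 (+5 each step).
Second part: each term is the sum of the two before it; 1, 5, 6, 11, 17 → 28.
For the third part, ×(-2) each step: -1, 2, -4, 8, -16 → 32.
Size: M, S, XS, XL, L → M (runs backward through clothing sizes XS→XL).
So the next element is (-31 : 28 : 32 : M).

(-31 : 28 : 32 : M)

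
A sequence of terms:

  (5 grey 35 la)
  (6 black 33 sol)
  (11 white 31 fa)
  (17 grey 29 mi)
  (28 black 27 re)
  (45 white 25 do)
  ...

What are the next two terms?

(73 grey 23 ti), (118 black 21 la)

First value — each term is the sum of the two before it: 5, 6, 11, 17, 28, 45 → 73 → 118.
For the shade, repeats grey → black → white: grey, black, white, grey, black, white → grey → black.
Third value: −2 each step, so 35, 33, 31, 29, 27, 25 → 23 → 21.
For the note, runs backward through the solfège scale do→ti: la, sol, fa, mi, re, do → ti → la.
Putting the parts together: (73 grey 23 ti) and then (118 black 21 la).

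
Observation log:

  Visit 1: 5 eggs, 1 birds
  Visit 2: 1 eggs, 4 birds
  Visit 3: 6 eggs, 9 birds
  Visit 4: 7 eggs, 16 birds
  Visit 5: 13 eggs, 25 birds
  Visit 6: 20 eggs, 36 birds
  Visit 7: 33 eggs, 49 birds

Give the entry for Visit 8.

Eggs goes 5, 1, 6, 7, 13, 20, 33 → 53 (each term is the sum of the two before it).
For the birds, perfect squares: 1², 2², 3², …: 1, 4, 9, 16, 25, 36, 49 → 64.
Combining the parts gives 53 eggs, 64 birds.

53 eggs, 64 birds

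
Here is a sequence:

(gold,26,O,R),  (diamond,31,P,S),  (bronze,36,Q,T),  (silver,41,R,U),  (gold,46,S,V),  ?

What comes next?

(diamond,51,T,W)

Rank: gold, diamond, bronze, silver, gold → diamond (repeats gold → diamond → bronze → silver).
For the second component, +5 each step: 26, 31, 36, 41, 46 → 51.
First letter goes O, P, Q, R, S → T (letters move forward 1 place in the alphabet).
Second letter goes R, S, T, U, V → W (letters move forward 1 place in the alphabet).
So the next 4-tuple is (diamond,51,T,W).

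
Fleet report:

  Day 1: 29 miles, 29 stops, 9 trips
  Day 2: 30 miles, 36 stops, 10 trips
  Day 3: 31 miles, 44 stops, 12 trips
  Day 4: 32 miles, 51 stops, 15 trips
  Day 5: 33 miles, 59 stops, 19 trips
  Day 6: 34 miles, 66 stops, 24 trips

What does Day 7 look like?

Miles: +1 each step, so 29, 30, 31, 32, 33, 34 → 35.
Stops goes 29, 36, 44, 51, 59, 66 → 74 (alternating steps +7, +8, +7, +8, …).
Trips — differences are 1, 2, 3, … (increasing by 1 each time): 9, 10, 12, 15, 19, 24 → 30.
Combining the parts gives 35 miles, 74 stops, 30 trips.

35 miles, 74 stops, 30 trips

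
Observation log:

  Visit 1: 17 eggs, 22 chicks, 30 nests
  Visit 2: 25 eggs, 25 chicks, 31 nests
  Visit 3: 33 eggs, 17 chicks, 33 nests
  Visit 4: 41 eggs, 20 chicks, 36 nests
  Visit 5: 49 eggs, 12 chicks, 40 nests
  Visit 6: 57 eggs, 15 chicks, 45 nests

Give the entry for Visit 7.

65 eggs, 7 chicks, 51 nests

Eggs: 17, 25, 33, 41, 49, 57 → 65 (+8 each step).
Chicks: alternating steps +3, −8, +3, −8, …; 22, 25, 17, 20, 12, 15 → 7.
Nests: differences are 1, 2, 3, … (increasing by 1 each time), so 30, 31, 33, 36, 40, 45 → 51.
Combining the parts gives 65 eggs, 7 chicks, 51 nests.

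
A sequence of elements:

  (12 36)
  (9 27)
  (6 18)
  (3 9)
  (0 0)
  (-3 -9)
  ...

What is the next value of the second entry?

First entry: −3 each step, so 12, 9, 6, 3, 0, -3 → -6.
Second entry: always 3 × the first entry, so 36, 27, 18, 9, 0, -9 → -18.

-18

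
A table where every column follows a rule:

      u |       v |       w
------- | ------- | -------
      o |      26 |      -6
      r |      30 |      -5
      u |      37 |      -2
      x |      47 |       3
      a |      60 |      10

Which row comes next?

Column u: o, r, u, x, a → d (letters move forward 3 places in the alphabet, wrapping Z→A).
Column v — differences are 4, 7, 10, … (increasing by 3 each time): 26, 30, 37, 47, 60 → 76.
Column w: -6, -5, -2, 3, 10 → 19 (differences are 1, 3, 5, … (increasing by 2 each time)).
Combining the parts gives d  76  19.

d  76  19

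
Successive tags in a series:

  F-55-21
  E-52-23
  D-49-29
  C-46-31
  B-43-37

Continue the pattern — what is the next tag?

A-40-39

Letter: letters move back 1 place in the alphabet, so F, E, D, C, B → A.
For the second component, −3 each step: 55, 52, 49, 46, 43 → 40.
For the third component, alternating steps +2, +6, +2, +6, …: 21, 23, 29, 31, 37 → 39.
Combining the parts gives A-40-39.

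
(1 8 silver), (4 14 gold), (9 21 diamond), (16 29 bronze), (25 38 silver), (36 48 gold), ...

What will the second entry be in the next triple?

Second entry: differences are 6, 7, 8, … (increasing by 1 each time), so 8, 14, 21, 29, 38, 48 → 59.

59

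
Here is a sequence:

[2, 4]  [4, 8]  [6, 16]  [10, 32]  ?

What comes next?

First slot: each term is the sum of the two before it, so 2, 4, 6, 10 → 16.
Second slot: 4, 8, 16, 32 → 64 (×2 each step).
Putting it together: [16, 64].

[16, 64]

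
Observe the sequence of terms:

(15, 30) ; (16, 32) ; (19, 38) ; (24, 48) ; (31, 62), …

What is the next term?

First entry — differences are 1, 3, 5, … (increasing by 2 each time): 15, 16, 19, 24, 31 → 40.
Second entry: always 2 × the first entry; 30, 32, 38, 48, 62 → 80.
So the next term is (40, 80).

(40, 80)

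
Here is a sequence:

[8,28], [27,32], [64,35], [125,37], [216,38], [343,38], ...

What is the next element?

[512,37]

First component: perfect cubes: 2³, 3³, 4³, …, so 8, 27, 64, 125, 216, 343 → 512.
Second component goes 28, 32, 35, 37, 38, 38 → 37 (differences are 4, 3, 2, … (decreasing by 1 each time)).
Combining the parts gives [512,37].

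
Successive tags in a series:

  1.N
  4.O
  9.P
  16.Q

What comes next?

25.R

For the first component, perfect squares: 1², 2², 3², …: 1, 4, 9, 16 → 25.
Letter — letters move forward 1 place in the alphabet: N, O, P, Q → R.
Combining the parts gives 25.R.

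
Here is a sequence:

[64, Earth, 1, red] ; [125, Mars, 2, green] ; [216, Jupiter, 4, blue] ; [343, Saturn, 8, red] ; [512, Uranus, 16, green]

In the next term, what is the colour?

First coordinate: perfect cubes: 4³, 5³, 6³, …; 64, 125, 216, 343, 512 → 729.
Planet — runs through the planets Mercury→Neptune: Earth, Mars, Jupiter, Saturn, Uranus → Neptune.
Third coordinate: ×2 each step, so 1, 2, 4, 8, 16 → 32.
Colour goes red, green, blue, red, green → blue (repeats red → green → blue).

blue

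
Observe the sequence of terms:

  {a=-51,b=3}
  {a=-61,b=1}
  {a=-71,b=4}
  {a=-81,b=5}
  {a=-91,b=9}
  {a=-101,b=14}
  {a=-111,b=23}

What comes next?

{a=-121,b=37}

A: -51, -61, -71, -81, -91, -101, -111 → -121 (−10 each step).
B goes 3, 1, 4, 5, 9, 14, 23 → 37 (each term is the sum of the two before it).
So the next term is {a=-121,b=37}.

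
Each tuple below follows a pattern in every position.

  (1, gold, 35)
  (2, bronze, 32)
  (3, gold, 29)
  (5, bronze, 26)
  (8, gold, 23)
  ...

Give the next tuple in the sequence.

(13, bronze, 20)

First coordinate: each term is the sum of the two before it, so 1, 2, 3, 5, 8 → 13.
Rank: alternates gold ↔ bronze, so gold, bronze, gold, bronze, gold → bronze.
Third coordinate goes 35, 32, 29, 26, 23 → 20 (−3 each step).
Combining the parts gives (13, bronze, 20).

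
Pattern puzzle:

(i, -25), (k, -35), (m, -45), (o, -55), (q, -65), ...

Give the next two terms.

Letter — letters move forward 2 places in the alphabet: i, k, m, o, q → s → u.
For the second coordinate, −10 each step: -25, -35, -45, -55, -65 → -75 → -85.
So the next two terms are (s, -75) and (u, -85).

(s, -75), (u, -85)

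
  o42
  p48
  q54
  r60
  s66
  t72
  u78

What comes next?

v84

Letter: letters move forward 1 place in the alphabet; o, p, q, r, s, t, u → v.
Second component: +6 each step, so 42, 48, 54, 60, 66, 72, 78 → 84.
Putting it together: v84.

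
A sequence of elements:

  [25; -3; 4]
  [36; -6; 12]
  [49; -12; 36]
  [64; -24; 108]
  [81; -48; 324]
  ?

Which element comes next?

[100; -96; 972]

First component: perfect squares: 5², 6², 7², …, so 25, 36, 49, 64, 81 → 100.
For the second component, ×2 each step: -3, -6, -12, -24, -48 → -96.
Third component — ×3 each step: 4, 12, 36, 108, 324 → 972.
Combining the parts gives [100; -96; 972].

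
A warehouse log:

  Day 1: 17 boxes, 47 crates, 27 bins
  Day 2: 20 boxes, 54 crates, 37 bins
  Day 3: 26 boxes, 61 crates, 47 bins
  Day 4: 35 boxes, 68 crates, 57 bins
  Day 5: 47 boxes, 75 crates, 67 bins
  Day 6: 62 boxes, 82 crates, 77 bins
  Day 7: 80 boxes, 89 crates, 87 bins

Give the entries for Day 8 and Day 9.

101 boxes, 96 crates, 97 bins; 125 boxes, 103 crates, 107 bins

Boxes — differences are 3, 6, 9, … (increasing by 3 each time): 17, 20, 26, 35, 47, 62, 80 → 101 → 125.
Crates: +7 each step; 47, 54, 61, 68, 75, 82, 89 → 96 → 103.
Bins: +10 each step, so 27, 37, 47, 57, 67, 77, 87 → 97 → 107.
So the next two rows are 101 boxes, 96 crates, 97 bins and 125 boxes, 103 crates, 107 bins.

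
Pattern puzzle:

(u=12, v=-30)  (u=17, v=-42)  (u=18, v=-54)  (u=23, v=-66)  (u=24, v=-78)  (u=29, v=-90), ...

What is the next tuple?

(u=30, v=-102)

For the u, alternating steps +5, +1, +5, +1, …: 12, 17, 18, 23, 24, 29 → 30.
For the v, −12 each step: -30, -42, -54, -66, -78, -90 → -102.
Putting it together: (u=30, v=-102).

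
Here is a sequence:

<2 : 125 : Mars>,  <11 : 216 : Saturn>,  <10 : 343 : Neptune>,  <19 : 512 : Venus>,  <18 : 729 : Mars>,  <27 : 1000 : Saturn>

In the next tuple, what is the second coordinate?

1331

Second coordinate: 125, 216, 343, 512, 729, 1000 → 1331 (perfect cubes: 5³, 6³, 7³, …).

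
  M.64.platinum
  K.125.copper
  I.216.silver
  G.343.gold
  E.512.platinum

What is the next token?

C.729.copper

Letter: M, K, I, G, E → C (letters move back 2 places in the alphabet).
Second component: perfect cubes: 4³, 5³, 6³, …; 64, 125, 216, 343, 512 → 729.
Metal: platinum, copper, silver, gold, platinum → copper (repeats platinum → copper → silver → gold).
Putting it together: C.729.copper.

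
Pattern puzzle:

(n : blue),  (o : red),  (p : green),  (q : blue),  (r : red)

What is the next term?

(s : green)

Letter: n, o, p, q, r → s (letters move forward 1 place in the alphabet).
Colour: blue, red, green, blue, red → green (repeats blue → red → green).
Combining the parts gives (s : green).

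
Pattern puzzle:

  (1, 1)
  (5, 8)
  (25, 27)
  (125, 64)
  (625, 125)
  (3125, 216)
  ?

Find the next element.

First part goes 1, 5, 25, 125, 625, 3125 → 15625 (×5 each step).
Second part: perfect cubes: 1³, 2³, 3³, …; 1, 8, 27, 64, 125, 216 → 343.
Putting it together: (15625, 343).

(15625, 343)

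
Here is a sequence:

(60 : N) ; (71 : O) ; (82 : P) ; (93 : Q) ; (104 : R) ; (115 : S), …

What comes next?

First entry: 60, 71, 82, 93, 104, 115 → 126 (+11 each step).
Letter: N, O, P, Q, R, S → T (letters move forward 1 place in the alphabet).
Putting it together: (126 : T).

(126 : T)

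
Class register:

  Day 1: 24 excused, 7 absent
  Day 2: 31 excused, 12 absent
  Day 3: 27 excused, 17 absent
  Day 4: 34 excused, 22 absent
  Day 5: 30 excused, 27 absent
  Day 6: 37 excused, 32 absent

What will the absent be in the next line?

Absent: 7, 12, 17, 22, 27, 32 → 37 (+5 each step).

37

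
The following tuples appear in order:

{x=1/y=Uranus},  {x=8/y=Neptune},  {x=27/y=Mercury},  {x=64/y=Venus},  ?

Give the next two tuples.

X: perfect cubes: 1³, 2³, 3³, …, so 1, 8, 27, 64 → 125 → 216.
Y — runs through the planets Mercury→Neptune: Uranus, Neptune, Mercury, Venus → Earth → Mars.
So the next two tuples are {x=125/y=Earth} and {x=216/y=Mars}.

{x=125/y=Earth}, {x=216/y=Mars}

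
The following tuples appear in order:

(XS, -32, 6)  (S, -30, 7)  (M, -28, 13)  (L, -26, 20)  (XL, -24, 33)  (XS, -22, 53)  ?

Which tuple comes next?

Size: repeats XS → S → M → L → XL; XS, S, M, L, XL, XS → S.
Second value goes -32, -30, -28, -26, -24, -22 → -20 (+2 each step).
Third value: each term is the sum of the two before it; 6, 7, 13, 20, 33, 53 → 86.
So the next tuple is (S, -20, 86).

(S, -20, 86)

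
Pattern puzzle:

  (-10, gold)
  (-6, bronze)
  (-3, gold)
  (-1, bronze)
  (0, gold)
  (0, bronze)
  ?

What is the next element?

(-1, gold)

First part: differences are 4, 3, 2, … (decreasing by 1 each time); -10, -6, -3, -1, 0, 0 → -1.
Rank goes gold, bronze, gold, bronze, gold, bronze → gold (alternates gold ↔ bronze).
So the next element is (-1, gold).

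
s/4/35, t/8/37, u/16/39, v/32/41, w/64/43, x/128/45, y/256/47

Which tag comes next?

For the letter, letters move forward 1 place in the alphabet: s, t, u, v, w, x, y → z.
Second component: ×2 each step; 4, 8, 16, 32, 64, 128, 256 → 512.
Third component goes 35, 37, 39, 41, 43, 45, 47 → 49 (+2 each step).
Combining the parts gives z/512/49.

z/512/49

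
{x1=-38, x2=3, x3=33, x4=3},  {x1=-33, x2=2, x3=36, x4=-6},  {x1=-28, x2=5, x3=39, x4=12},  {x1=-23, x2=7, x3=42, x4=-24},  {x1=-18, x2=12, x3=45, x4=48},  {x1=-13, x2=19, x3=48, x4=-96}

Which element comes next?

{x1=-8, x2=31, x3=51, x4=192}

X1: -38, -33, -28, -23, -18, -13 → -8 (+5 each step).
X2 goes 3, 2, 5, 7, 12, 19 → 31 (each term is the sum of the two before it).
X3 — +3 each step: 33, 36, 39, 42, 45, 48 → 51.
X4: 3, -6, 12, -24, 48, -96 → 192 (×(-2) each step).
Putting it together: {x1=-8, x2=31, x3=51, x4=192}.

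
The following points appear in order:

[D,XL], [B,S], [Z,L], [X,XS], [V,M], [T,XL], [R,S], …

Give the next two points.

[P,L], [N,XS]

Letter: D, B, Z, X, V, T, R → P → N (letters move back 2 places in the alphabet, wrapping A→Z).
Size: repeats XL → S → L → XS → M, so XL, S, L, XS, M, XL, S → L → XS.
So the next two points are [P,L] and [N,XS].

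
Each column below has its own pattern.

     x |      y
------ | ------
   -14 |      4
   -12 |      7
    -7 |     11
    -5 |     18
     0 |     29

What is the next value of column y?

For the column y, each term is the sum of the two before it: 4, 7, 11, 18, 29 → 47.

47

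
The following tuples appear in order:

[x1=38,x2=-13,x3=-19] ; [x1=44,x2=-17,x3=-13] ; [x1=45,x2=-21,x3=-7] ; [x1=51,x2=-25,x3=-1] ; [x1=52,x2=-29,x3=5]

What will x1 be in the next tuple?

58

For the x1, alternating steps +6, +1, +6, +1, …: 38, 44, 45, 51, 52 → 58.
X2: −4 each step; -13, -17, -21, -25, -29 → -33.
X3 — +6 each step: -19, -13, -7, -1, 5 → 11.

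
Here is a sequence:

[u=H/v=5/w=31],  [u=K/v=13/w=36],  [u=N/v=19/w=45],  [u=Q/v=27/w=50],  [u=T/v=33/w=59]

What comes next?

[u=W/v=41/w=64]

U: letters move forward 3 places in the alphabet; H, K, N, Q, T → W.
V: alternating steps +8, +6, +8, +6, …, so 5, 13, 19, 27, 33 → 41.
W — alternating steps +5, +9, +5, +9, …: 31, 36, 45, 50, 59 → 64.
So the next triple is [u=W/v=41/w=64].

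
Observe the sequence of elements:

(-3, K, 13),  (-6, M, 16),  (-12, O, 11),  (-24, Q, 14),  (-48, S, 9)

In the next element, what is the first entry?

-96

First entry: ×2 each step; -3, -6, -12, -24, -48 → -96.
For the letter, letters move forward 2 places in the alphabet: K, M, O, Q, S → U.
Third entry: alternating steps +3, −5, +3, −5, …; 13, 16, 11, 14, 9 → 12.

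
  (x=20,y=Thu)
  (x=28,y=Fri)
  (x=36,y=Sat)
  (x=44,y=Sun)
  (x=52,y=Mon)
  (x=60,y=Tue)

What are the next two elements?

(x=68,y=Wed), (x=76,y=Thu)

X goes 20, 28, 36, 44, 52, 60 → 68 → 76 (+8 each step).
Y: runs through the weekdays Mon→Sun, so Thu, Fri, Sat, Sun, Mon, Tue → Wed → Thu.
So the next two elements are (x=68,y=Wed) and (x=76,y=Thu).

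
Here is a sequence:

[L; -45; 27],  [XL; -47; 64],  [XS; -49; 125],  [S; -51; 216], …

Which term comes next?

Size: L, XL, XS, S → M (runs through clothing sizes XS→XL).
Second coordinate goes -45, -47, -49, -51 → -53 (−2 each step).
Third coordinate: perfect cubes: 3³, 4³, 5³, …, so 27, 64, 125, 216 → 343.
Putting it together: [M; -53; 343].

[M; -53; 343]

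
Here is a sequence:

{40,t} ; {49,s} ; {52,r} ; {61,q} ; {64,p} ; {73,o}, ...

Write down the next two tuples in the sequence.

{76,n}, {85,m}

First value goes 40, 49, 52, 61, 64, 73 → 76 → 85 (alternating steps +9, +3, +9, +3, …).
Letter goes t, s, r, q, p, o → n → m (letters move back 1 place in the alphabet).
Putting the parts together: {76,n} and then {85,m}.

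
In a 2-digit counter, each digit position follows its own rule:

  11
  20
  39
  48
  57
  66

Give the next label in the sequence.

75

First digit goes 1, 2, 3, 4, 5, 6 → 7 (+1 each step, mod 10).
For the second digit, −1 each step, mod 10: 1, 0, 9, 8, 7, 6 → 5.
So the next label is 75.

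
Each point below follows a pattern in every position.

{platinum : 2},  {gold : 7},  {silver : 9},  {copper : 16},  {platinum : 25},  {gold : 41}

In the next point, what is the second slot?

66

Second slot: each term is the sum of the two before it, so 2, 7, 9, 16, 25, 41 → 66.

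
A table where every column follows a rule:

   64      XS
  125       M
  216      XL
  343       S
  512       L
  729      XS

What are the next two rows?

First component goes 64, 125, 216, 343, 512, 729 → 1000 → 1331 (perfect cubes: 4³, 5³, 6³, …).
Size: XS, M, XL, S, L, XS → M → XL (repeats XS → M → XL → S → L).
Putting the parts together: 1000  M and then 1331  XL.

1000  M; 1331  XL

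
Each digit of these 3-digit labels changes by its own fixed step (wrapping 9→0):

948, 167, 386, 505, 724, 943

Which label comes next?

First digit — +2 each step, mod 10: 9, 1, 3, 5, 7, 9 → 1.
Second digit: 4, 6, 8, 0, 2, 4 → 6 (+2 each step, mod 10).
Third digit: −1 each step, mod 10; 8, 7, 6, 5, 4, 3 → 2.
So the next label is 162.

162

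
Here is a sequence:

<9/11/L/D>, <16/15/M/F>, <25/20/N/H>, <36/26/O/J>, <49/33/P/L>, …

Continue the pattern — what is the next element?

<64/41/Q/N>

First coordinate goes 9, 16, 25, 36, 49 → 64 (perfect squares: 3², 4², 5², …).
Second coordinate — differences are 4, 5, 6, … (increasing by 1 each time): 11, 15, 20, 26, 33 → 41.
First letter goes L, M, N, O, P → Q (letters move forward 1 place in the alphabet).
For the second letter, letters move forward 2 places in the alphabet: D, F, H, J, L → N.
Combining the parts gives <64/41/Q/N>.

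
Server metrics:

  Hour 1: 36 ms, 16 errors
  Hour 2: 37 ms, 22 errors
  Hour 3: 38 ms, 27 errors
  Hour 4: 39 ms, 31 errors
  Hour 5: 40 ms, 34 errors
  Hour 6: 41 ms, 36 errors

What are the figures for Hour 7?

42 ms, 37 errors

Ms — +1 each step: 36, 37, 38, 39, 40, 41 → 42.
Errors: differences are 6, 5, 4, … (decreasing by 1 each time), so 16, 22, 27, 31, 34, 36 → 37.
So the next record is 42 ms, 37 errors.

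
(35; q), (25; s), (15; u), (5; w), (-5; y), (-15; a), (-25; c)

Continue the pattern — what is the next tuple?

First component — −10 each step: 35, 25, 15, 5, -5, -15, -25 → -35.
For the letter, letters move forward 2 places in the alphabet, wrapping Z→A: q, s, u, w, y, a, c → e.
So the next tuple is (-35; e).

(-35; e)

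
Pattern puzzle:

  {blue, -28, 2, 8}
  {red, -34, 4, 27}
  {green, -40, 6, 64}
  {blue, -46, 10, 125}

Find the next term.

{red, -52, 16, 216}

For the colour, repeats blue → red → green: blue, red, green, blue → red.
For the second slot, −6 each step: -28, -34, -40, -46 → -52.
Third slot: each term is the sum of the two before it, so 2, 4, 6, 10 → 16.
Fourth slot: perfect cubes: 2³, 3³, 4³, …; 8, 27, 64, 125 → 216.
Combining the parts gives {red, -52, 16, 216}.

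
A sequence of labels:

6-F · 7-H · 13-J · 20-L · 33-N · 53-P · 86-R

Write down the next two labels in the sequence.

139-T, 225-V

First component: 6, 7, 13, 20, 33, 53, 86 → 139 → 225 (each term is the sum of the two before it).
Letter: letters move forward 2 places in the alphabet; F, H, J, L, N, P, R → T → V.
So the next two labels are 139-T and 225-V.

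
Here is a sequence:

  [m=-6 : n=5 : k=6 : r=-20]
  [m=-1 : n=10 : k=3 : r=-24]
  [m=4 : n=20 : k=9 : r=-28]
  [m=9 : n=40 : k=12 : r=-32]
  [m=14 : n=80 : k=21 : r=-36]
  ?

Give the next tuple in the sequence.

For the m, +5 each step: -6, -1, 4, 9, 14 → 19.
N — ×2 each step: 5, 10, 20, 40, 80 → 160.
K: 6, 3, 9, 12, 21 → 33 (each term is the sum of the two before it).
For the r, −4 each step: -20, -24, -28, -32, -36 → -40.
Combining the parts gives [m=19 : n=160 : k=33 : r=-40].

[m=19 : n=160 : k=33 : r=-40]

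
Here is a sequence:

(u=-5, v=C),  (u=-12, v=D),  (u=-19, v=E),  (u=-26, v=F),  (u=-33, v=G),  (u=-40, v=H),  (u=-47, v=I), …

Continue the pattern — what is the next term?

(u=-54, v=J)

U: −7 each step, so -5, -12, -19, -26, -33, -40, -47 → -54.
For the v, letters move forward 1 place in the alphabet: C, D, E, F, G, H, I → J.
So the next term is (u=-54, v=J).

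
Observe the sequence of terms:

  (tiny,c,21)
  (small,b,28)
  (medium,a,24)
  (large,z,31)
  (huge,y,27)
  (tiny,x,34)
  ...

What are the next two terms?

(small,w,30), (medium,v,37)

Size: tiny, small, medium, large, huge, tiny → small → medium (repeats tiny → small → medium → large → huge).
Letter: letters move back 1 place in the alphabet, wrapping A→Z, so c, b, a, z, y, x → w → v.
Third entry: alternating steps +7, −4, +7, −4, …; 21, 28, 24, 31, 27, 34 → 30 → 37.
So the next two terms are (small,w,30) and (medium,v,37).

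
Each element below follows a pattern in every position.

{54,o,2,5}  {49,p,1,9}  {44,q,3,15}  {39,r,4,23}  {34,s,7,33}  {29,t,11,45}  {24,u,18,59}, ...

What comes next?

First entry: −5 each step; 54, 49, 44, 39, 34, 29, 24 → 19.
Letter goes o, p, q, r, s, t, u → v (letters move forward 1 place in the alphabet).
Third entry: each term is the sum of the two before it, so 2, 1, 3, 4, 7, 11, 18 → 29.
Fourth entry: 5, 9, 15, 23, 33, 45, 59 → 75 (differences are 4, 6, 8, … (increasing by 2 each time)).
Combining the parts gives {19,v,29,75}.

{19,v,29,75}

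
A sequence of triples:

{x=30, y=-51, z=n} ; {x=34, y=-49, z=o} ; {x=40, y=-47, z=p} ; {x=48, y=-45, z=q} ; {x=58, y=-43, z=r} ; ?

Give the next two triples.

X: differences are 4, 6, 8, … (increasing by 2 each time); 30, 34, 40, 48, 58 → 70 → 84.
Y: +2 each step; -51, -49, -47, -45, -43 → -41 → -39.
Z: letters move forward 1 place in the alphabet, so n, o, p, q, r → s → t.
Putting the parts together: {x=70, y=-41, z=s} and then {x=84, y=-39, z=t}.

{x=70, y=-41, z=s}, {x=84, y=-39, z=t}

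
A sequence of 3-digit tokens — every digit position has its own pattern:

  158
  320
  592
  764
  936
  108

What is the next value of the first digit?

First digit: +2 each step, mod 10, so 1, 3, 5, 7, 9, 1 → 3.

3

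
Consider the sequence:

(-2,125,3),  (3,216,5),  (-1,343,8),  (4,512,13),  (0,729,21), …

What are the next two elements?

First coordinate — alternating steps +5, −4, +5, −4, …: -2, 3, -1, 4, 0 → 5 → 1.
Second coordinate goes 125, 216, 343, 512, 729 → 1000 → 1331 (perfect cubes: 5³, 6³, 7³, …).
For the third coordinate, each term is the sum of the two before it: 3, 5, 8, 13, 21 → 34 → 55.
So the next two elements are (5,1000,34) and (1,1331,55).

(5,1000,34), (1,1331,55)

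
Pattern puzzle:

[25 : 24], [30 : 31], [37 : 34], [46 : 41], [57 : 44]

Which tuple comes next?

[70 : 51]

First value: differences are 5, 7, 9, … (increasing by 2 each time); 25, 30, 37, 46, 57 → 70.
For the second value, alternating steps +7, +3, +7, +3, …: 24, 31, 34, 41, 44 → 51.
So the next tuple is [70 : 51].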